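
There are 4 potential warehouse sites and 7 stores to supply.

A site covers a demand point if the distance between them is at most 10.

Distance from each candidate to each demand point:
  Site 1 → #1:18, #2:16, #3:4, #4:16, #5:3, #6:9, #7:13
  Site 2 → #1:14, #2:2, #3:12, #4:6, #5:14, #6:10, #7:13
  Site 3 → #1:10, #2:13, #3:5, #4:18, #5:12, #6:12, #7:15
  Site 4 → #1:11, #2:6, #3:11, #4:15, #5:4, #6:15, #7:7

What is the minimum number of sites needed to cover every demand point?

3

Coverage sets (demand points within 10 of each site):
  Site 1: {#3, #5, #6}
  Site 2: {#2, #4, #6}
  Site 3: {#1, #3}
  Site 4: {#2, #5, #7}
No 2 sites suffice: every size-2 union leaves at least one demand point uncovered.
But {Site 2, Site 3, Site 4} covers everything, so the minimum is 3.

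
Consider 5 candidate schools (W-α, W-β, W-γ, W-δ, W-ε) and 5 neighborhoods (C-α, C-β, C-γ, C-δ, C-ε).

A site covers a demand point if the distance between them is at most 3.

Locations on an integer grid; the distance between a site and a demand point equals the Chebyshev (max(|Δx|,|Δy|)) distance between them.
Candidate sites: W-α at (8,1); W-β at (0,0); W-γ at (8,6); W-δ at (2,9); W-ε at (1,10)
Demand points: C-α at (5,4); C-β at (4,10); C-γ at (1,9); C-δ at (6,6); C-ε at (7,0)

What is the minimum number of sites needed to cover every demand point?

Coverage sets (demand points within 3 of each site):
  W-α: {C-α, C-ε}
  W-β: {}
  W-γ: {C-α, C-δ}
  W-δ: {C-β, C-γ}
  W-ε: {C-β, C-γ}
No 2 sites suffice: every size-2 union leaves at least one demand point uncovered.
But {W-α, W-γ, W-δ} covers everything, so the minimum is 3.

3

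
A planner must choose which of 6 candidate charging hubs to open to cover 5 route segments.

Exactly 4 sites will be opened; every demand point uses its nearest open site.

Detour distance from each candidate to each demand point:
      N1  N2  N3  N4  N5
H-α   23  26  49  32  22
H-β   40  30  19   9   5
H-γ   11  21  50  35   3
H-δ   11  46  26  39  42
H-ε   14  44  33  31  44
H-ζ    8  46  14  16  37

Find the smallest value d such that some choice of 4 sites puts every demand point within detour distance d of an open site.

Open {H-α, H-β, H-γ, H-δ}.
  Farthest demand point is N2 at detour distance 21 (to H-γ); all others are ≤ 21.
With {H-α, H-β, H-γ, H-ε} the worst case is 21.
With {H-α, H-β, H-γ, H-ζ} the worst case is 21.
No size-4 selection achieves below 21.

21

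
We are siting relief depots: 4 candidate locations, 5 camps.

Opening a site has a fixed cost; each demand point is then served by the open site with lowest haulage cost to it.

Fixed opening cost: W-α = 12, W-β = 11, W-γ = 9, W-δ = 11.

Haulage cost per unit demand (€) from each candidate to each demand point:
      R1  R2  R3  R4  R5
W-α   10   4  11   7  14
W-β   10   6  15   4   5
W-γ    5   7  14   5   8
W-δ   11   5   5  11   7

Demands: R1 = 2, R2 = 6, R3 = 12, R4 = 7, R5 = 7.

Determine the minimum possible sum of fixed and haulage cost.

194

Open {W-β, W-γ, W-δ}: assign each demand point to its cheapest open site.
  R1→W-γ 2×5=10, R2→W-δ 6×5=30, R3→W-δ 12×5=60, R4→W-β 7×4=28, R5→W-β 7×5=35
  haulage cost 163, fixed 31 → total 194.
Compare {W-β, W-δ}: haulage cost 173 + fixed 22 = 195.
Compare {W-α, W-β, W-γ, W-δ}: haulage cost 157 + fixed 43 = 200.
Compare {W-α, W-β, W-δ}: haulage cost 167 + fixed 34 = 201.
All other subsets cost ≥ 195. Minimum total cost: 194.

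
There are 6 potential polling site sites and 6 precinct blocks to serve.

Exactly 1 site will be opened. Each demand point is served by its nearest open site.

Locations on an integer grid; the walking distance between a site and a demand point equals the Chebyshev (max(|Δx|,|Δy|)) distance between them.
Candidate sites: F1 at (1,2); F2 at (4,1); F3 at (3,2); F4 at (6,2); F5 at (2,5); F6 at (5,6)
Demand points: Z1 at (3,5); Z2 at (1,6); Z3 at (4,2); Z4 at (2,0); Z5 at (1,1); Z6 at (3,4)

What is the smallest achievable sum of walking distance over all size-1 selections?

Open {F3}.
  Z1→F3 3, Z2→F3 4, Z3→F3 1, Z4→F3 2, Z5→F3 2, Z6→F3 2  ⇒ total 14.
Compare {F1}: total 15.
Compare {F5}: total 15.
No size-1 selection does better; minimum is 14.

14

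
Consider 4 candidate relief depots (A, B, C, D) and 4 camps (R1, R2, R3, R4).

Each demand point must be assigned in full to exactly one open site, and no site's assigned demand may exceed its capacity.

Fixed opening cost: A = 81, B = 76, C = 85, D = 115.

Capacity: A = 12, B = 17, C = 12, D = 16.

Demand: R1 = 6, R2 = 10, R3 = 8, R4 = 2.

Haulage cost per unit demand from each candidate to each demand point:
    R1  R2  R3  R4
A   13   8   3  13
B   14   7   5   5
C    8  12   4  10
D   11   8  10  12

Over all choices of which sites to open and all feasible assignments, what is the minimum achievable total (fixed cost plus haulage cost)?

Open {A, B}; cheapest assignment that respects the capacities:
  A (cap 12, load 10): R3, R4 — cost 8×3 + 2×13 = 50
  B (cap 17, load 16): R1, R2 — cost 6×14 + 10×7 = 154
  Shipping 204, fixed 157 → total 361.
  Any other capacity-feasible assignment to {A, B} ships for at least 204.
Compare {B, C}: its best feasible assignment gives total 367.
Compare {B, D}: its best feasible assignment gives total 387.
Every other set of open sites that can feasibly serve all demand totals ≥ 367 even under its best assignment. Minimum: 361.

361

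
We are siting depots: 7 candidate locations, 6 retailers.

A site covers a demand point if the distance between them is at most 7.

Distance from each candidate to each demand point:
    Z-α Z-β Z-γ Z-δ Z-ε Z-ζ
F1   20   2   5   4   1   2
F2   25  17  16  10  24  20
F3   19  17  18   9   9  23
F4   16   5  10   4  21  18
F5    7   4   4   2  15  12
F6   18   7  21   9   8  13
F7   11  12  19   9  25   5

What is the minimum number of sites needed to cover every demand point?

Coverage sets (demand points within 7 of each site):
  F1: {Z-β, Z-γ, Z-δ, Z-ε, Z-ζ}
  F2: {}
  F3: {}
  F4: {Z-β, Z-δ}
  F5: {Z-α, Z-β, Z-γ, Z-δ}
  F6: {Z-β}
  F7: {Z-ζ}
No single site covers all 6 demand points.
But {F1, F5} covers everything, so the minimum is 2.

2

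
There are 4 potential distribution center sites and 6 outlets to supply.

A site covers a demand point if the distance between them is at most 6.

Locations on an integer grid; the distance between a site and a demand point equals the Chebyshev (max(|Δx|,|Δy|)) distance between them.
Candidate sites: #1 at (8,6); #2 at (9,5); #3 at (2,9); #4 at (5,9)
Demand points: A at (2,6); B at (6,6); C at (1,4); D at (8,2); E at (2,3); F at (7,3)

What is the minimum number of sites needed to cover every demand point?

2

Coverage sets (demand points within 6 of each site):
  #1: {A, B, D, E, F}
  #2: {B, D, F}
  #3: {A, B, C, E, F}
  #4: {A, B, C, E, F}
No single site covers all 6 demand points.
But {#1, #3} covers everything, so the minimum is 2.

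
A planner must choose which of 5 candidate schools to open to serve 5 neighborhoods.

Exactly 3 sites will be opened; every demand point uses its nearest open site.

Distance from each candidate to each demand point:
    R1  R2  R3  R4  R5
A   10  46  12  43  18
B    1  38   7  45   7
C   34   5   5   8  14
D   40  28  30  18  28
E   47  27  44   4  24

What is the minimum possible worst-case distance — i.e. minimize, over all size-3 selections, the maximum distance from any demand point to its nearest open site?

7

Open {B, C, E}.
  Farthest demand point is R5 at distance 7 (to B); all others are ≤ 7.
With {A, B, C} the worst case is 8.
With {B, C, D} the worst case is 8.
No size-3 selection achieves below 7.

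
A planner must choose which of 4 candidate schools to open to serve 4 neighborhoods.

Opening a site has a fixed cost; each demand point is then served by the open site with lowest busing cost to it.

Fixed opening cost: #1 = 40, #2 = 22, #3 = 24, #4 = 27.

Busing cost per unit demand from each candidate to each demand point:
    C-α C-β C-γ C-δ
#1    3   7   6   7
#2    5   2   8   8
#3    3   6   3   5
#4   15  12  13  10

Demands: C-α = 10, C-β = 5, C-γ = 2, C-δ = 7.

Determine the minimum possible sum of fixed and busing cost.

Open {#3}: assign each demand point to its cheapest open site.
  C-α→#3 10×3=30, C-β→#3 5×6=30, C-γ→#3 2×3=6, C-δ→#3 7×5=35
  busing cost 101, fixed 24 → total 125.
Compare {#2, #3}: busing cost 81 + fixed 46 = 127.
Compare {#3, #4}: busing cost 101 + fixed 51 = 152.
Compare {#2}: busing cost 132 + fixed 22 = 154.
All other subsets cost ≥ 127. Minimum total cost: 125.

125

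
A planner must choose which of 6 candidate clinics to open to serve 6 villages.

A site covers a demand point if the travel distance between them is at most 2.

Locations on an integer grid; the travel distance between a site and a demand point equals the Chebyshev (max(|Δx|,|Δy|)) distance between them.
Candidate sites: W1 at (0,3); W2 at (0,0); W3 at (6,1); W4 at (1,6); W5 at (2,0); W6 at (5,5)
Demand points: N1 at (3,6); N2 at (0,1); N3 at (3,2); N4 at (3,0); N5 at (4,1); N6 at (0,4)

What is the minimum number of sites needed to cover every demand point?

2

Coverage sets (demand points within 2 of each site):
  W1: {N2, N6}
  W2: {N2}
  W3: {N5}
  W4: {N1, N6}
  W5: {N2, N3, N4, N5}
  W6: {N1}
No single site covers all 6 demand points.
But {W4, W5} covers everything, so the minimum is 2.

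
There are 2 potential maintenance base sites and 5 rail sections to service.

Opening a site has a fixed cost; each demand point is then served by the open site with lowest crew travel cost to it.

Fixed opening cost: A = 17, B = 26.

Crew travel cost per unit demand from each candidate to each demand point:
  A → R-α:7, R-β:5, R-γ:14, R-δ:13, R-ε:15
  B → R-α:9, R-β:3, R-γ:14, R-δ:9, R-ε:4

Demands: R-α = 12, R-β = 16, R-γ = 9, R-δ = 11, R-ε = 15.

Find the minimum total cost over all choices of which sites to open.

460

Open {A, B}: assign each demand point to its cheapest open site.
  R-α→A 12×7=84, R-β→B 16×3=48, R-γ→A 9×14=126, R-δ→B 11×9=99, R-ε→B 15×4=60
  crew travel cost 417, fixed 43 → total 460.
Compare {B}: crew travel cost 441 + fixed 26 = 467.
Compare {A}: crew travel cost 658 + fixed 17 = 675.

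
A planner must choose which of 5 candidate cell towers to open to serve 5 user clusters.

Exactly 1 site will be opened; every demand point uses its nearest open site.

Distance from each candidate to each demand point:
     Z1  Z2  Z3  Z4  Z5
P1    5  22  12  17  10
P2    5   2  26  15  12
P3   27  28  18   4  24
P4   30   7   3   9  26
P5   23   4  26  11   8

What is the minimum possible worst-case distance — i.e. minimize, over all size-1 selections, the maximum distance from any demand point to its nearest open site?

Open {P1}.
  Farthest demand point is Z2 at distance 22 (to P1); all others are ≤ 22.
With {P2} the worst case is 26.
With {P5} the worst case is 26.
No size-1 selection achieves below 22.

22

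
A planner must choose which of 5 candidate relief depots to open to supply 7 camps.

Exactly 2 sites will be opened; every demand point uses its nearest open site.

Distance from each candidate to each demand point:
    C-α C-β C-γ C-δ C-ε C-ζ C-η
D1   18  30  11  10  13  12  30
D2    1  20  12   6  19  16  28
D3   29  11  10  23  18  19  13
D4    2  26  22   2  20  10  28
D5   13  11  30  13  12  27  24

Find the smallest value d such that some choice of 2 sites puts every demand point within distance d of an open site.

18

Open {D1, D3}.
  Farthest demand point is C-α at distance 18 (to D1); all others are ≤ 18.
With {D2, D3} the worst case is 18.
With {D3, D4} the worst case is 18.
No size-2 selection achieves below 18.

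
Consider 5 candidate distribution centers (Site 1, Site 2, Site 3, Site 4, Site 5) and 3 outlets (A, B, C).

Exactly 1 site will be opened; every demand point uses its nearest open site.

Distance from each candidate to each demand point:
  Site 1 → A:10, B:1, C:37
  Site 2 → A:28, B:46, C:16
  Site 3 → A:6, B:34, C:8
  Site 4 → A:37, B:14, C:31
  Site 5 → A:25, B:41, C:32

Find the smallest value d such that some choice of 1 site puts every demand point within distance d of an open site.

34

Open {Site 3}.
  Farthest demand point is B at distance 34 (to Site 3); all others are ≤ 34.
With {Site 1} the worst case is 37.
With {Site 4} the worst case is 37.
No size-1 selection achieves below 34.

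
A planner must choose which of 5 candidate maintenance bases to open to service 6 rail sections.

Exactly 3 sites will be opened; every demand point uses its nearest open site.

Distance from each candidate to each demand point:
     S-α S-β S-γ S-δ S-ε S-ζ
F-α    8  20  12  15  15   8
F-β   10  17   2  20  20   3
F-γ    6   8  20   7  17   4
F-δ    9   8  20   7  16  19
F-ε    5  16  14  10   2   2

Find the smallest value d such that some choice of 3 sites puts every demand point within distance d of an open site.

8

Open {F-β, F-γ, F-ε}.
  Farthest demand point is S-β at distance 8 (to F-γ); all others are ≤ 8.
With {F-β, F-δ, F-ε} the worst case is 8.
With {F-α, F-γ, F-ε} the worst case is 12.
No size-3 selection achieves below 8.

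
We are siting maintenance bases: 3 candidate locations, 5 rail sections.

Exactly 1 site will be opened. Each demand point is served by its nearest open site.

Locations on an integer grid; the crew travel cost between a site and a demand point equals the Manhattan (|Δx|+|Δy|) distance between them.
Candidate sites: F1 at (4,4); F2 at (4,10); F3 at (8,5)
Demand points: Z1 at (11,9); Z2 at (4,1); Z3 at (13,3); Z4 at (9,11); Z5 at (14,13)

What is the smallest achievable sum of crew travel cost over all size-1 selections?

43

Open {F3}.
  Z1→F3 7, Z2→F3 8, Z3→F3 7, Z4→F3 7, Z5→F3 14  ⇒ total 43.
Compare {F2}: total 52.
Compare {F1}: total 56.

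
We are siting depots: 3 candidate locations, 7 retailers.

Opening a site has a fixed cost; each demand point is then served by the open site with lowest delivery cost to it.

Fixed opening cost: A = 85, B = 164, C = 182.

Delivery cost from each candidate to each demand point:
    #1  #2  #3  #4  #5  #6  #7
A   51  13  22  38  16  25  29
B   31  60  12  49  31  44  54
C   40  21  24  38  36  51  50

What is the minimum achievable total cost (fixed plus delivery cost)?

Open {A}: assign each demand point to its cheapest open site.
  #1→A 51, #2→A 13, #3→A 22, #4→A 38, #5→A 16, #6→A 25, #7→A 29
  delivery cost 194, fixed 85 → total 279.
Compare {A, B}: delivery cost 164 + fixed 249 = 413.
Compare {C}: delivery cost 260 + fixed 182 = 442.
Compare {B}: delivery cost 281 + fixed 164 = 445.
All other subsets cost ≥ 413. Minimum total cost: 279.

279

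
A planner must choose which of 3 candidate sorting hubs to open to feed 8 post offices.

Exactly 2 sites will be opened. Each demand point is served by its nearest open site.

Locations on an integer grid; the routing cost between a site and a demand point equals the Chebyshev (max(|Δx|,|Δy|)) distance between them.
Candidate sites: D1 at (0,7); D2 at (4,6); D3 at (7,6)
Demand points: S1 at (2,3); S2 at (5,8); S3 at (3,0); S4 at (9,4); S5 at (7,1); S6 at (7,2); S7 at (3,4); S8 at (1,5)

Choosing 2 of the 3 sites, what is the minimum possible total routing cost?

Open {D2, D3}.
  S1→D2 3, S2→D2 2, S3→D2 6, S4→D3 2, S5→D2 5, S6→D2 4, S7→D2 2, S8→D2 3  ⇒ total 27.
Compare {D1, D3}: total 28.
Compare {D1, D2}: total 29.

27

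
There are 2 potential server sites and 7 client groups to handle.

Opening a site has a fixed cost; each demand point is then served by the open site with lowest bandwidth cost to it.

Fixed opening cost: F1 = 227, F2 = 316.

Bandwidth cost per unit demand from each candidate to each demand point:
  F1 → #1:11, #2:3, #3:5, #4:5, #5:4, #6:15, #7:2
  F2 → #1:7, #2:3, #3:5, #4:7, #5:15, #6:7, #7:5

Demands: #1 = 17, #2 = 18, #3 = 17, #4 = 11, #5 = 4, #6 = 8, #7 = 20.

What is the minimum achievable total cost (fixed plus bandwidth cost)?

Open {F1}: assign each demand point to its cheapest open site.
  #1→F1 17×11=187, #2→F1 18×3=54, #3→F1 17×5=85, #4→F1 11×5=55, #5→F1 4×4=16, #6→F1 8×15=120, #7→F1 20×2=40
  bandwidth cost 557, fixed 227 → total 784.
Compare {F2}: bandwidth cost 551 + fixed 316 = 867.
Compare {F1, F2}: bandwidth cost 425 + fixed 543 = 968.

784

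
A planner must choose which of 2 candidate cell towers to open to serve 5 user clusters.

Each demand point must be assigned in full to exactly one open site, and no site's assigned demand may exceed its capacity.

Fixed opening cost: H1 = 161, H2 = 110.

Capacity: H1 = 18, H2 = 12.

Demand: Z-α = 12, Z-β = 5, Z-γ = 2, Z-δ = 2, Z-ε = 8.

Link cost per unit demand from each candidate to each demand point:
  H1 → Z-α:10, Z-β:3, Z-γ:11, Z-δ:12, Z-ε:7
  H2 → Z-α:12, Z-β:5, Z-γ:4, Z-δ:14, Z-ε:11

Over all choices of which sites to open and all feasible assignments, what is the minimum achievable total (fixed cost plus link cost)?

Open {H1, H2}; cheapest assignment that respects the capacities:
  H1 (cap 18, load 17): Z-α, Z-β — cost 12×10 + 5×3 = 135
  H2 (cap 12, load 12): Z-γ, Z-δ, Z-ε — cost 2×4 + 2×14 + 8×11 = 124
  Shipping 259, fixed 271 → total 530.
  Any other capacity-feasible assignment to {H1, H2} ships for at least 259.
Total demand is 29 and no other set of sites has combined capacity ≥ 29, so {H1, H2} is the only feasible choice of open sites. Minimum: 530.

530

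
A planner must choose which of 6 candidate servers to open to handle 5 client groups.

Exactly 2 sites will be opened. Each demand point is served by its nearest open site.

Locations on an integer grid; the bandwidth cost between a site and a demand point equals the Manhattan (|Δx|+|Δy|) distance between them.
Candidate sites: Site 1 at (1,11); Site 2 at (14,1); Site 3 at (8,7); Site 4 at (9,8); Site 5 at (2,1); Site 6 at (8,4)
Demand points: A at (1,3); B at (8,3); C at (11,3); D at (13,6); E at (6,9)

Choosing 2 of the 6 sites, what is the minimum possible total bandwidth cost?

22

Open {Site 5, Site 6}.
  A→Site 5 3, B→Site 6 1, C→Site 6 4, D→Site 6 7, E→Site 6 7  ⇒ total 22.
Compare {Site 3, Site 6}: total 23.
Compare {Site 4, Site 6}: total 23.
No size-2 selection does better; minimum is 22.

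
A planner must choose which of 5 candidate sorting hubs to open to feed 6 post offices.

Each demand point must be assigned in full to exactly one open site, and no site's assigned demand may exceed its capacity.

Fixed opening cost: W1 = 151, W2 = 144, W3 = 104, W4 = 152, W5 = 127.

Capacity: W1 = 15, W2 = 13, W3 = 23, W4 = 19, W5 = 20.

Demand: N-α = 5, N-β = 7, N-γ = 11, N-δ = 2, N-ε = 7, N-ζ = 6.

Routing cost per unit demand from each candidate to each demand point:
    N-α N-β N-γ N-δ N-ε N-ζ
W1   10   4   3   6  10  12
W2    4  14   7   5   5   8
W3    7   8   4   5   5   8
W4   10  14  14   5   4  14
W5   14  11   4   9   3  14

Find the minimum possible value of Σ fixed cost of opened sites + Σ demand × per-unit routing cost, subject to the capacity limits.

445

Open {W3, W5}; cheapest assignment that respects the capacities:
  W3 (cap 23, load 20): N-α, N-β, N-δ, N-ζ — cost 5×7 + 7×8 + 2×5 + 6×8 = 149
  W5 (cap 20, load 18): N-γ, N-ε — cost 11×4 + 7×3 = 65
  Shipping 214, fixed 231 → total 445.
  Any other capacity-feasible assignment to {W3, W5} ships for at least 214.
Compare {W1, W3}: its best feasible assignment gives total 481.
Compare {W3, W4}: its best feasible assignment gives total 513.
Every other set of open sites that can feasibly serve all demand totals ≥ 481 even under its best assignment. Minimum: 445.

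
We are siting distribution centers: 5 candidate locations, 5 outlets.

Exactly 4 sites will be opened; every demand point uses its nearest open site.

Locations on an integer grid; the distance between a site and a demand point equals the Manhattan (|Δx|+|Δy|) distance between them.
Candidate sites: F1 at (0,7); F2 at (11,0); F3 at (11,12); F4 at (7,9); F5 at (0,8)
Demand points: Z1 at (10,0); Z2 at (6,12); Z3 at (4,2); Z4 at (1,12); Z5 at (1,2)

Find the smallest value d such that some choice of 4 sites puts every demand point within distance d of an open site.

Open {F1, F2, F3, F4}.
  Farthest demand point is Z3 at distance 9 (to F1); all others are ≤ 9.
With {F1, F2, F3, F5} the worst case is 9.
With {F1, F2, F4, F5} the worst case is 9.
No size-4 selection achieves below 9.

9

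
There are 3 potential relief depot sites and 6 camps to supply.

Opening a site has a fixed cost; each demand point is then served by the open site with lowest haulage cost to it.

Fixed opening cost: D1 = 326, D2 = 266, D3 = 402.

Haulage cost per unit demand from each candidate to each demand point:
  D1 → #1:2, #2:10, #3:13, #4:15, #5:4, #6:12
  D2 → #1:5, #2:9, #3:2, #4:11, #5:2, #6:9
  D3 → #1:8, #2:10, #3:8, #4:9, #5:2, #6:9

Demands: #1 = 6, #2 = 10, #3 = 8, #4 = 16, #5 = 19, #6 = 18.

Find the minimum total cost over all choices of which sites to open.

Open {D2}: assign each demand point to its cheapest open site.
  #1→D2 6×5=30, #2→D2 10×9=90, #3→D2 8×2=16, #4→D2 16×11=176, #5→D2 19×2=38, #6→D2 18×9=162
  haulage cost 512, fixed 266 → total 778.
Compare {D3}: haulage cost 556 + fixed 402 = 958.
Compare {D1}: haulage cost 748 + fixed 326 = 1074.
Compare {D1, D2}: haulage cost 494 + fixed 592 = 1086.
All other subsets cost ≥ 958. Minimum total cost: 778.

778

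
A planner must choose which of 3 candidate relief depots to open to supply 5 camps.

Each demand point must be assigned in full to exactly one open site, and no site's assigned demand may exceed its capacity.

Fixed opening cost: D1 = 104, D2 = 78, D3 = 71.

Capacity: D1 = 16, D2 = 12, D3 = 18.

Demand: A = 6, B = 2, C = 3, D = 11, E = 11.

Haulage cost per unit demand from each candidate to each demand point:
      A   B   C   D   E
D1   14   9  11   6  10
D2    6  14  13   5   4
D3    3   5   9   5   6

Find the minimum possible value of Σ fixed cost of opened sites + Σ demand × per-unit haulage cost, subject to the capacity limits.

376

Open {D1, D3}; cheapest assignment that respects the capacities:
  D1 (cap 16, load 16): B, C, D — cost 2×9 + 3×11 + 11×6 = 117
  D3 (cap 18, load 17): A, E — cost 6×3 + 11×6 = 84
  Shipping 201, fixed 175 → total 376.
  Any other capacity-feasible assignment to {D1, D3} ships for at least 201.
Compare {D1, D2, D3}: its best feasible assignment gives total 418.
Every other set of open sites that can feasibly serve all demand totals ≥ 418 even under its best assignment. Minimum: 376.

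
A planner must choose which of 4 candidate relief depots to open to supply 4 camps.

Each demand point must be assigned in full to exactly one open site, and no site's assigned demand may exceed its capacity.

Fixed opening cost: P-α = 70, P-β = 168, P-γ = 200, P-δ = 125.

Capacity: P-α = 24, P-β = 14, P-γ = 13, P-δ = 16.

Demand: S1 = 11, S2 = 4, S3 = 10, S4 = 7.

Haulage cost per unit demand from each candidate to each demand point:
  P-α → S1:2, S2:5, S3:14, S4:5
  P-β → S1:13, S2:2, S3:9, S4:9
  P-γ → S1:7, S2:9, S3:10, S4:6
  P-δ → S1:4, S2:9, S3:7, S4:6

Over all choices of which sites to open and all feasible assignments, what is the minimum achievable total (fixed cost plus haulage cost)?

342

Open {P-α, P-δ}; cheapest assignment that respects the capacities:
  P-α (cap 24, load 22): S1, S2, S4 — cost 11×2 + 4×5 + 7×5 = 77
  P-δ (cap 16, load 10): S3 — cost 10×7 = 70
  Shipping 147, fixed 195 → total 342.
  Any other capacity-feasible assignment to {P-α, P-δ} ships for at least 147.
Compare {P-α, P-β}: its best feasible assignment gives total 393.
Compare {P-α, P-γ}: its best feasible assignment gives total 447.
Every other set of open sites that can feasibly serve all demand totals ≥ 393 even under its best assignment. Minimum: 342.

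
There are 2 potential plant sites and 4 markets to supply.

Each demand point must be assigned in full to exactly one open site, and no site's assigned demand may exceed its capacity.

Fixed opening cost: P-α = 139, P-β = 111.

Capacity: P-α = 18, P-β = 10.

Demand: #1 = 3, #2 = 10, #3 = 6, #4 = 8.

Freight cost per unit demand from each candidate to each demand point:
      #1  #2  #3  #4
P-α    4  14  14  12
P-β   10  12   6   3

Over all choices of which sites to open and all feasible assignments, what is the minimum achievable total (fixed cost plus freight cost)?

552

Open {P-α, P-β}; cheapest assignment that respects the capacities:
  P-α (cap 18, load 18): #2, #4 — cost 10×14 + 8×12 = 236
  P-β (cap 10, load 9): #1, #3 — cost 3×10 + 6×6 = 66
  Shipping 302, fixed 250 → total 552.
  Any other capacity-feasible assignment to {P-α, P-β} ships for at least 302.
Total demand is 27 and no other set of sites has combined capacity ≥ 27, so {P-α, P-β} is the only feasible choice of open sites. Minimum: 552.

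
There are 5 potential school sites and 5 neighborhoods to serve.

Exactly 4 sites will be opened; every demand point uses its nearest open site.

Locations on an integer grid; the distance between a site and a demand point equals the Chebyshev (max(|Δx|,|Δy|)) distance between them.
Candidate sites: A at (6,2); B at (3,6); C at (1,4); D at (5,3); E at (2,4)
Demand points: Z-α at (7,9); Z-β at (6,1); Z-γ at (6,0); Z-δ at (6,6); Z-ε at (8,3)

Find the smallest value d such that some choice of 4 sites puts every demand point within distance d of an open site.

Open {A, B, C, D}.
  Farthest demand point is Z-α at distance 4 (to B); all others are ≤ 4.
With {A, B, C, E} the worst case is 4.
With {A, B, D, E} the worst case is 4.
No size-4 selection achieves below 4.

4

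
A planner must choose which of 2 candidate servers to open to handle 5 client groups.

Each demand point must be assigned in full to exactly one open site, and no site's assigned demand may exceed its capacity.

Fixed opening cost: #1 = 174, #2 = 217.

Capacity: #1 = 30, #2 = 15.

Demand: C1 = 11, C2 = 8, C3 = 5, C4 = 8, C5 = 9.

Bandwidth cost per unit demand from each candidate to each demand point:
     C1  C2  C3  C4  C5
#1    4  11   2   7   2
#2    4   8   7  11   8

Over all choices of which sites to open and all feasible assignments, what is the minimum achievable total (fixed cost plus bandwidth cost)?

607

Open {#1, #2}; cheapest assignment that respects the capacities:
  #1 (cap 30, load 30): C2, C3, C4, C5 — cost 8×11 + 5×2 + 8×7 + 9×2 = 172
  #2 (cap 15, load 11): C1 — cost 11×4 = 44
  Shipping 216, fixed 391 → total 607.
  Any other capacity-feasible assignment to {#1, #2} ships for at least 216.
Total demand is 41 and no other set of sites has combined capacity ≥ 41, so {#1, #2} is the only feasible choice of open sites. Minimum: 607.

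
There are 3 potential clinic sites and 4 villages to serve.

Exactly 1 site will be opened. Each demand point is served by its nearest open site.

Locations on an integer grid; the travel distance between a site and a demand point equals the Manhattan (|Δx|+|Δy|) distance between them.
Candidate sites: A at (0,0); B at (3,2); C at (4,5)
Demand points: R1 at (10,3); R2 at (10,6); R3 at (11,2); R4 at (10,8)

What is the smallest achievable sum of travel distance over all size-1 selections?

34

Open {C}.
  R1→C 8, R2→C 7, R3→C 10, R4→C 9  ⇒ total 34.
Compare {B}: total 40.
Compare {A}: total 60.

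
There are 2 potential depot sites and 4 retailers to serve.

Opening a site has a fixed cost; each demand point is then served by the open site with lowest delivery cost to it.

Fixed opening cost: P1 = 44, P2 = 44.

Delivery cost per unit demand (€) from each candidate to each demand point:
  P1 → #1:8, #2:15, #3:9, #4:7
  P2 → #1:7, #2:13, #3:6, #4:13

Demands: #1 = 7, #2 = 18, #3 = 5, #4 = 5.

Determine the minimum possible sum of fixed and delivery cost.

Open {P2}: assign each demand point to its cheapest open site.
  #1→P2 7×7=49, #2→P2 18×13=234, #3→P2 5×6=30, #4→P2 5×13=65
  delivery cost 378, fixed 44 → total 422.
Compare {P1, P2}: delivery cost 348 + fixed 88 = 436.
Compare {P1}: delivery cost 406 + fixed 44 = 450.

422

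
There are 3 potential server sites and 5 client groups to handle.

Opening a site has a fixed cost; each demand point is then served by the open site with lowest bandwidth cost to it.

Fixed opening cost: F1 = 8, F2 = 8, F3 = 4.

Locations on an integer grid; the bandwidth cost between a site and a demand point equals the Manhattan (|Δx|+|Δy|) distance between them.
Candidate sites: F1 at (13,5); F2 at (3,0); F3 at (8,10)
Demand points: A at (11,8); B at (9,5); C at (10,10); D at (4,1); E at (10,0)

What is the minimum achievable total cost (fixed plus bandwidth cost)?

Open {F2, F3}: assign each demand point to its cheapest open site.
  A→F3 5, B→F3 6, C→F3 2, D→F2 2, E→F2 7
  bandwidth cost 22, fixed 12 → total 34.
Compare {F1, F2, F3}: bandwidth cost 20 + fixed 20 = 40.
Compare {F3}: bandwidth cost 38 + fixed 4 = 42.
Compare {F1, F2}: bandwidth cost 26 + fixed 16 = 42.
All other subsets cost ≥ 40. Minimum total cost: 34.

34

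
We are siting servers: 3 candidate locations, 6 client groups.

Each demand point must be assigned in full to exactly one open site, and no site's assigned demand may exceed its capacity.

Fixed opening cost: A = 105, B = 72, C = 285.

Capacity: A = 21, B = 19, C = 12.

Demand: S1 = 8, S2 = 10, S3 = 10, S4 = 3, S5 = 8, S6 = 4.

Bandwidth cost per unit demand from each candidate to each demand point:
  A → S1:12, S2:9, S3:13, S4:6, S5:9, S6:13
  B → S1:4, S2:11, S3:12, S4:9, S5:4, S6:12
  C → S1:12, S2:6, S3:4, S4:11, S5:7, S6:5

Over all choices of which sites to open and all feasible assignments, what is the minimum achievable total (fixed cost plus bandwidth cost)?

726

Open {A, B, C}; cheapest assignment that respects the capacities:
  A (cap 21, load 17): S2, S4, S6 — cost 10×9 + 3×6 + 4×13 = 160
  B (cap 19, load 16): S1, S5 — cost 8×4 + 8×4 = 64
  C (cap 12, load 10): S3 — cost 10×4 = 40
  Shipping 264, fixed 462 → total 726.
  Any other capacity-feasible assignment to {A, B, C} ships for at least 264.
Total demand is 43 and no other set of sites has combined capacity ≥ 43, so {A, B, C} is the only feasible choice of open sites. Minimum: 726.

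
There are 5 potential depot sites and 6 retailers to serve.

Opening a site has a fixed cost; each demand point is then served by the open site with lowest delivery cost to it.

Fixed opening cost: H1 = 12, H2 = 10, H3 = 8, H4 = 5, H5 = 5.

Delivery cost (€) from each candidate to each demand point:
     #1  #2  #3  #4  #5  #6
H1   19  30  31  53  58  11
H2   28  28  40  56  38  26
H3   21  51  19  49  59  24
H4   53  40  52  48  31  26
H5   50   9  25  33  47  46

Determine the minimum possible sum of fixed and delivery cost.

150

Open {H1, H4, H5}: assign each demand point to its cheapest open site.
  #1→H1 19, #2→H5 9, #3→H5 25, #4→H5 33, #5→H4 31, #6→H1 11
  delivery cost 128, fixed 22 → total 150.
Compare {H1, H3, H4, H5}: delivery cost 122 + fixed 30 = 152.
Compare {H3, H4, H5}: delivery cost 137 + fixed 18 = 155.
Compare {H1, H2, H4, H5}: delivery cost 128 + fixed 32 = 160.
All other subsets cost ≥ 152. Minimum total cost: 150.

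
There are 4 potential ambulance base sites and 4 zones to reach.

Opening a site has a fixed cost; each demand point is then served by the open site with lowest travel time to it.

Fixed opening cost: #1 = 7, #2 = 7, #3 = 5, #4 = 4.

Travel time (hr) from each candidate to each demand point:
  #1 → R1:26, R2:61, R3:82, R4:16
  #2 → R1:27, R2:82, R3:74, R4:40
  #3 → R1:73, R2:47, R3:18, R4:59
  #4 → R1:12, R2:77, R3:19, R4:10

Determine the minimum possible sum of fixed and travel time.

Open {#3, #4}: assign each demand point to its cheapest open site.
  R1→#4 12, R2→#3 47, R3→#3 18, R4→#4 10
  travel time 87, fixed 9 → total 96.
Compare {#1, #3, #4}: travel time 87 + fixed 16 = 103.
Compare {#2, #3, #4}: travel time 87 + fixed 16 = 103.
Compare {#1, #2, #3, #4}: travel time 87 + fixed 23 = 110.
All other subsets cost ≥ 103. Minimum total cost: 96.

96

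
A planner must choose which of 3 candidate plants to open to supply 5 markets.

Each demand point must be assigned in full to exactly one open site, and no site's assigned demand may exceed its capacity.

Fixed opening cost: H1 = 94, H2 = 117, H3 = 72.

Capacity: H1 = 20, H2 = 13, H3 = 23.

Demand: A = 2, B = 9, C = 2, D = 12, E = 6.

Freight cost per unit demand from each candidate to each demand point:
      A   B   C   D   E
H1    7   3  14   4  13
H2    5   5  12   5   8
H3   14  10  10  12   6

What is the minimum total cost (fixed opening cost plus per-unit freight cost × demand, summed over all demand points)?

Open {H1, H3}; cheapest assignment that respects the capacities:
  H1 (cap 20, load 14): A, D — cost 2×7 + 12×4 = 62
  H3 (cap 23, load 17): B, C, E — cost 9×10 + 2×10 + 6×6 = 146
  Shipping 208, fixed 166 → total 374.
  Any other capacity-feasible assignment to {H1, H3} ships for at least 208.
Compare {H1, H2}: its best feasible assignment gives total 416.
Compare {H2, H3}: its best feasible assignment gives total 423.
Every other set of open sites that can feasibly serve all demand totals ≥ 416 even under its best assignment. Minimum: 374.

374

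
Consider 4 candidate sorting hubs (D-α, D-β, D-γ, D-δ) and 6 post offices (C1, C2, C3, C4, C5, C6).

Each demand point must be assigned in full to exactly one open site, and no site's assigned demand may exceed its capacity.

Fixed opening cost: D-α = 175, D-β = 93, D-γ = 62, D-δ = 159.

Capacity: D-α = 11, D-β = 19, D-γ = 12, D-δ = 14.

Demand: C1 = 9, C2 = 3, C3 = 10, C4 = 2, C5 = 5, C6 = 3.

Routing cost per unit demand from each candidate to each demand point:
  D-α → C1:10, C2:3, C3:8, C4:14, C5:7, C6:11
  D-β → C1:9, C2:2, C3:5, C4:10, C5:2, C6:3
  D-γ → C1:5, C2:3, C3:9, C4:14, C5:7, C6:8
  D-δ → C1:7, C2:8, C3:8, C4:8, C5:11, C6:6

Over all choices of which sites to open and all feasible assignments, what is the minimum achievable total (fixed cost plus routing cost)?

415

Open {D-β, D-δ}; cheapest assignment that respects the capacities:
  D-β (cap 19, load 18): C2, C3, C5 — cost 3×2 + 10×5 + 5×2 = 66
  D-δ (cap 14, load 14): C1, C4, C6 — cost 9×7 + 2×8 + 3×6 = 97
  Shipping 163, fixed 252 → total 415.
  Any other capacity-feasible assignment to {D-β, D-δ} ships for at least 163.
Compare {D-β, D-γ, D-δ}: its best feasible assignment gives total 453.
Compare {D-α, D-β, D-γ}: its best feasible assignment gives total 481.
Every other set of open sites that can feasibly serve all demand totals ≥ 453 even under its best assignment. Minimum: 415.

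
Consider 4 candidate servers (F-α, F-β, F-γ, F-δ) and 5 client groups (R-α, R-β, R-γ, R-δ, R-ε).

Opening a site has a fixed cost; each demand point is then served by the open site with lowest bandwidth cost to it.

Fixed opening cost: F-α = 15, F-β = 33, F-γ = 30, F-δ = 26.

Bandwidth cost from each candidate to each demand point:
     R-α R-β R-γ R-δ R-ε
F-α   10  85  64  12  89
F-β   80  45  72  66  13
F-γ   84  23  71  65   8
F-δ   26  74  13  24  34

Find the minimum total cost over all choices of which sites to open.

Open {F-α, F-γ, F-δ}: assign each demand point to its cheapest open site.
  R-α→F-α 10, R-β→F-γ 23, R-γ→F-δ 13, R-δ→F-α 12, R-ε→F-γ 8
  bandwidth cost 66, fixed 71 → total 137.
Compare {F-γ, F-δ}: bandwidth cost 94 + fixed 56 = 150.
Compare {F-α, F-γ}: bandwidth cost 117 + fixed 45 = 162.
Compare {F-α, F-β, F-δ}: bandwidth cost 93 + fixed 74 = 167.
All other subsets cost ≥ 150. Minimum total cost: 137.

137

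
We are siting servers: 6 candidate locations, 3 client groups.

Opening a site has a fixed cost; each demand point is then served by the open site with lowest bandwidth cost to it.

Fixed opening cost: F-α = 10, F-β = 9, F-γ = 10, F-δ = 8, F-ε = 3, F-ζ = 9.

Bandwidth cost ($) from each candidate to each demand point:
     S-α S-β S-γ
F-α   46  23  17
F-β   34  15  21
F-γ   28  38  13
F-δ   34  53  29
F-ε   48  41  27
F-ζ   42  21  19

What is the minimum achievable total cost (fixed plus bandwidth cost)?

75

Open {F-β, F-γ}: assign each demand point to its cheapest open site.
  S-α→F-γ 28, S-β→F-β 15, S-γ→F-γ 13
  bandwidth cost 56, fixed 19 → total 75.
Compare {F-β, F-γ, F-ε}: bandwidth cost 56 + fixed 22 = 78.
Compare {F-β}: bandwidth cost 70 + fixed 9 = 79.
Compare {F-γ, F-ζ}: bandwidth cost 62 + fixed 19 = 81.
All other subsets cost ≥ 78. Minimum total cost: 75.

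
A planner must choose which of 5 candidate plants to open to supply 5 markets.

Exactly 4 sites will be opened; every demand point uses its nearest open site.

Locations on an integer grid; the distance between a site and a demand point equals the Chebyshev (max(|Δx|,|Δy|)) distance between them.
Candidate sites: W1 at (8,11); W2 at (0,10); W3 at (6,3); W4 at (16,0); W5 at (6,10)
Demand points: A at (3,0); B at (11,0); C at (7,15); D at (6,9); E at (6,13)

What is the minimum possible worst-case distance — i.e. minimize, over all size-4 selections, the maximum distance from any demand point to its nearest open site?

5

Open {W1, W2, W3, W4}.
  Farthest demand point is B at distance 5 (to W3); all others are ≤ 5.
With {W1, W2, W3, W5} the worst case is 5.
With {W1, W3, W4, W5} the worst case is 5.
No size-4 selection achieves below 5.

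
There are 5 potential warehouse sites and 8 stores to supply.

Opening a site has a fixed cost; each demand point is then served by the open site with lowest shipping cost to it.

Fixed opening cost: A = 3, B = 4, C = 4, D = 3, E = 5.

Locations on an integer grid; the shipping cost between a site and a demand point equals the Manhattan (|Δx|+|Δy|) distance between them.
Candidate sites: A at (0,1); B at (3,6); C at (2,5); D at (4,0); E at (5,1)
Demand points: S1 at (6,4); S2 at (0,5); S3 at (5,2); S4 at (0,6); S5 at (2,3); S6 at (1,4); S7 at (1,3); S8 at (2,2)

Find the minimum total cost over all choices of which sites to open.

Open {C, E}: assign each demand point to its cheapest open site.
  S1→E 4, S2→C 2, S3→E 1, S4→C 3, S5→C 2, S6→C 2, S7→C 3, S8→C 3
  shipping cost 20, fixed 9 → total 29.
Compare {C}: shipping cost 26 + fixed 4 = 30.
Compare {C, D}: shipping cost 23 + fixed 7 = 30.
Compare {A, C, E}: shipping cost 20 + fixed 12 = 32.
All other subsets cost ≥ 30. Minimum total cost: 29.

29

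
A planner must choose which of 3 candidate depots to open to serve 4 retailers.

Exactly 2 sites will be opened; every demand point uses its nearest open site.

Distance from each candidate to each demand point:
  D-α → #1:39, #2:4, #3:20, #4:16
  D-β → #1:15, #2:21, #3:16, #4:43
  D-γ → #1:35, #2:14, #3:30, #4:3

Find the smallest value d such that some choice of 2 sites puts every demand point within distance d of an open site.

16

Open {D-α, D-β}.
  Farthest demand point is #3 at distance 16 (to D-β); all others are ≤ 16.
With {D-β, D-γ} the worst case is 16.
With {D-α, D-γ} the worst case is 35.
No size-2 selection achieves below 16.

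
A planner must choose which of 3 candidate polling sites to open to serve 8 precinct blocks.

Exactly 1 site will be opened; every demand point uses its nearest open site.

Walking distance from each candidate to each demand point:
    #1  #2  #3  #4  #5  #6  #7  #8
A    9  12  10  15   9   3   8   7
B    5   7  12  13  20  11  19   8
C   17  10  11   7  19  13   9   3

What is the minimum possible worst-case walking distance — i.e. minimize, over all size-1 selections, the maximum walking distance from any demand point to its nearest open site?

Open {A}.
  Farthest demand point is #4 at walking distance 15 (to A); all others are ≤ 15.
With {C} the worst case is 19.
With {B} the worst case is 20.
No size-1 selection achieves below 15.

15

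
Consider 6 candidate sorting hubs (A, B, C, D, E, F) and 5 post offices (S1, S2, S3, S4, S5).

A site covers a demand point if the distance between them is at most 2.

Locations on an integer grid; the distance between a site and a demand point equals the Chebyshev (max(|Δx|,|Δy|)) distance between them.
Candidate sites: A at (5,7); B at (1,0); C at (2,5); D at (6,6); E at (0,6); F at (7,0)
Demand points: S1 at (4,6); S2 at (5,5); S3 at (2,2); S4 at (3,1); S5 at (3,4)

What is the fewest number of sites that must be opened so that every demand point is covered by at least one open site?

Coverage sets (demand points within 2 of each site):
  A: {S1, S2}
  B: {S3, S4}
  C: {S1, S5}
  D: {S1, S2}
  E: {}
  F: {}
No 2 sites suffice: every size-2 union leaves at least one demand point uncovered.
But {A, B, C} covers everything, so the minimum is 3.

3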